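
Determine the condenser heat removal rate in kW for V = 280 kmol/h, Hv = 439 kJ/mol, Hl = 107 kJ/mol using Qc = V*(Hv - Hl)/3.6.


Qc = 280 * (439 - 107) / 3.6 = 280 * 332 / 3.6 = 25820

25820 kW


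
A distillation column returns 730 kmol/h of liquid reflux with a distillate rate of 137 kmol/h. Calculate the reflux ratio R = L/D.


Reflux ratio definition: R = L / D (liquid returned / distillate withdrawn)
L = 730 kmol/h, D = 137 kmol/h
R = 730 / 137 = 5.328

5.328


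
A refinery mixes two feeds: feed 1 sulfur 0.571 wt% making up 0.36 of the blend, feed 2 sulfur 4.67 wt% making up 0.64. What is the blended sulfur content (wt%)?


Linear sulfur blending: S_blend = x1*S1 + x2*S2
Contribution 1: 0.36 * 0.571 = 0.20556 wt%
Contribution 2: 0.64 * 4.67 = 2.9888 wt%
S_blend = 0.20556 + 2.9888 = 3.19436

3.19436 wt%


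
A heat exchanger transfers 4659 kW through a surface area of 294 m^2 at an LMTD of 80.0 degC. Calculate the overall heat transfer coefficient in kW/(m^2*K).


From Q = U*A*LMTD, U = Q / (A * LMTD)
U = 4659 / (294 * 80.0) = 4659 / 23520 = 0.1981

0.1981 kW/(m^2*K)


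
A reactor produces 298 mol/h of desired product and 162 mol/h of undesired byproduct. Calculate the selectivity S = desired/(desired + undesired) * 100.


Selectivity = desired / (desired + undesired) * 100
Total products = 298 + 162 = 460 mol/h
S = 298 / 460 * 100
= 0.6478 * 100
= 64.78 %

64.78 %


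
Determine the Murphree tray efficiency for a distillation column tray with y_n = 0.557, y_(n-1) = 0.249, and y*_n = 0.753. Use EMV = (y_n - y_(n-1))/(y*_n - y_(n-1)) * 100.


Murphree vapor efficiency: EMV = (y_n - y_(n-1)) / (y*_n - y_(n-1)) * 100
EMV = (0.557 - 0.249) / (0.753 - 0.249) * 100 = 0.308 / 0.504 * 100 = 61.11

61.11 %


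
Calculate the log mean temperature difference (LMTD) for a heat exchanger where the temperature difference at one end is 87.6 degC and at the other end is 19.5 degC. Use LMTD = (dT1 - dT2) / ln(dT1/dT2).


LMTD = (dT1 - dT2) / ln(dT1/dT2)
= (87.6 - 19.5) / ln(87.6 / 19.5) = 68.1 / 1.50237 = 45.33

45.33 degC


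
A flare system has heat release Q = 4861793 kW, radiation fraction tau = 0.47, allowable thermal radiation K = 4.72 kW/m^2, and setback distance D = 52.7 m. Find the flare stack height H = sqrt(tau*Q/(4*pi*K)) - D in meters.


tau*Q/(4*pi*K) = 0.47 * 4861793 / (4 * pi * 4.72) = 38525
sqrt(38525) = 196.278
H = 196.278 - 52.7 = 143.6

143.6 m


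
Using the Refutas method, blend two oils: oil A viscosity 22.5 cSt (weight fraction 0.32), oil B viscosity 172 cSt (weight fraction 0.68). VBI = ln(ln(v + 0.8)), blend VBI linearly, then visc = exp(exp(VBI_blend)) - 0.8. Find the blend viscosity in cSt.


Refutas method: VBN_i = 14.534*ln(ln(visc_i + 0.8)) + 10.975, blended linearly by mass fraction; since VBN is linear in VBI_i = ln(ln(visc_i + 0.8)) and the fractions sum to 1, blend VBI directly: visc = exp(exp(VBI_blend)) - 0.8
VBI_1 = ln(ln(22.5 + 0.8)) = 1.14691
VBI_2 = ln(ln(172 + 0.8)) = 1.63941
VBI_blend = 0.32 * 1.14691 + 0.68 * 1.63941 = 1.48181
visc_blend = exp(exp(1.48181)) - 0.8 = 80.72

80.72 cSt


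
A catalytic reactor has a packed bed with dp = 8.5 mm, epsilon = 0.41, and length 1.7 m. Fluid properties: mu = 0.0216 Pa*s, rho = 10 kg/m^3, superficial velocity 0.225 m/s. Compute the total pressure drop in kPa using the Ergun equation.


dp = 8.5 mm = 0.0085 m
Viscous term = 150*0.0216*0.225*(1-0.41)^2 / (0.0085^2*0.41^3) = 50961.5
Inertial term = 1.75*10*0.225^2*(1-0.41) / (0.0085*0.41^3) = 892.246
dP/L = 50961.5 + 892.246 = 51853.7 Pa/m
dP = 51853.7 * 1.7 / 1000 = 88.15 kPa

88.15 kPa


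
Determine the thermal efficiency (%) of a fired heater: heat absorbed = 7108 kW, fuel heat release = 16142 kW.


Furnace efficiency = Q_absorbed / Q_fuel * 100
= 7108 / 16142 * 100 = 44.03

44.03 %


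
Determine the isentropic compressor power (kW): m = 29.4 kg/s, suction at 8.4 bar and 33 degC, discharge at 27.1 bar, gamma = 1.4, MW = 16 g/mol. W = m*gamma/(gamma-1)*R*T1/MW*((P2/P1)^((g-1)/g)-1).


Isentropic work: W = m*(gamma/(gamma-1))*(R*T1/MW)*((P2/P1)^((gamma-1)/gamma) - 1)
T1 = 33 + 273.15 = 306.15 K
Pressure ratio = 27.1 / 8.4 = 3.22619
Exponent = (1.4 - 1)/1.4 = 0.285714
(P2/P1)^exp - 1 = 3.22619^0.285714 - 1 = 0.397461
W = 29.4 * 1.4 / 0.4 * 8.314 * 306.15 / 16 * 0.397461 = 6506

6506 kW


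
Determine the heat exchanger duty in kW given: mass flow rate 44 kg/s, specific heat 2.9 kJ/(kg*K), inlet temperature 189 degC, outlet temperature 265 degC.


Q = m_dot * cp * delta_T
delta_T = 265 - 189 = 76 K
Q = 44 * 2.9 * 76
= 127.6 * 76
= 9697.6 kW

9697.6 kW


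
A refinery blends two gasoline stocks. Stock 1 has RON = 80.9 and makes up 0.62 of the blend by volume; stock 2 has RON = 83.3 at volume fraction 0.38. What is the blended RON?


Linear blending: RON_blend = sum(vi * RONi)
Contribution 1: 0.62 * 80.9 = 50.158
Contribution 2: 0.38 * 83.3 = 31.654
RON_blend = 50.158 + 31.654 = 81.812

81.812


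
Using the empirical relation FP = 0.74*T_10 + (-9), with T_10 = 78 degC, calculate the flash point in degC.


FP = 0.74 * 78 + (-9) = 48.72

48.72 degC


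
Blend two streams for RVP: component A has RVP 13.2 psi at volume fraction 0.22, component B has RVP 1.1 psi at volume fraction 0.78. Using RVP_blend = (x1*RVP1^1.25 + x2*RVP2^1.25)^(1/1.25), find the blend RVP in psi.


Chevron index: RVP_blend = (sum xi*RVPi^1.25)^(1/1.25)
RVP^1.25 terms: 0.22 * 13.2^1.25 + 0.78 * 1.1^1.25 = 6.41398
RVP_blend = 6.41398^(1/1.25) = 4.423

4.423 psi


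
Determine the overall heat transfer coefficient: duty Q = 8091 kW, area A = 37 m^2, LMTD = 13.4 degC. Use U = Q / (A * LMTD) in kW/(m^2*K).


From Q = U*A*LMTD, U = Q / (A * LMTD)
U = 8091 / (37 * 13.4) = 8091 / 495.8 = 16.32

16.32 kW/(m^2*K)


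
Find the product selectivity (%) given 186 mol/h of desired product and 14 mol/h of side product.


Selectivity = desired / (desired + undesired) * 100
Total products = 186 + 14 = 200 mol/h
S = 186 / 200 * 100
= 0.9300 * 100
= 93.00 %

93.00 %


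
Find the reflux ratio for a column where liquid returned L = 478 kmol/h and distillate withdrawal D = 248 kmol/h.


Reflux ratio definition: R = L / D (liquid returned / distillate withdrawn)
L = 478 kmol/h, D = 248 kmol/h
R = 478 / 248 = 1.927

1.927


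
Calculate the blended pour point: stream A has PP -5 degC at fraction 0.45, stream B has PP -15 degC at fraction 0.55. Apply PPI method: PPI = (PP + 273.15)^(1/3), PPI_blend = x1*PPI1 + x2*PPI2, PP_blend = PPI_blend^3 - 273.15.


PPI_1 = (-5 + 273.15)^(1/3) = 6.448508
PPI_2 = (-15 + 273.15)^(1/3) = 6.36733
PPI_blend = 0.45 * 6.448508 + 0.55 * 6.36733 = 6.40386
PP_blend = 6.40386^3 - 273.15 = 262.6186 - 273.15 = -10.53

-10.53 degC


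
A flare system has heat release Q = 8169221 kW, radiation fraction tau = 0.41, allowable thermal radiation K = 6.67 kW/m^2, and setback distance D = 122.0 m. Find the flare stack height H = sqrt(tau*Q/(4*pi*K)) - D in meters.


tau*Q/(4*pi*K) = 0.41 * 8169221 / (4 * pi * 6.67) = 39960.3
sqrt(39960.3) = 199.901
H = 199.901 - 122.0 = 77.90

77.90 m


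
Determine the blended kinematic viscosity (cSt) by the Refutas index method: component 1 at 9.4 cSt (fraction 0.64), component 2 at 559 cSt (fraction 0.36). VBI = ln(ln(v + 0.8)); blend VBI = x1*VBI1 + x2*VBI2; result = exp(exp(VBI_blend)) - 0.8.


Refutas method: VBN_i = 14.534*ln(ln(visc_i + 0.8)) + 10.975, blended linearly by mass fraction; since VBN is linear in VBI_i = ln(ln(visc_i + 0.8)) and the fractions sum to 1, blend VBI directly: visc = exp(exp(VBI_blend)) - 0.8
VBI_1 = ln(ln(9.4 + 0.8)) = 0.842596
VBI_2 = ln(ln(559 + 0.8)) = 1.84492
VBI_blend = 0.64 * 0.842596 + 0.36 * 1.84492 = 1.20343
visc_blend = exp(exp(1.20343)) - 0.8 = 27.18

27.18 cSt


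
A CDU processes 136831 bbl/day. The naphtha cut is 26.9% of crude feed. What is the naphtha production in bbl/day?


Crude throughput = 136831 bbl/day
Fraction yield = 26.9%
yield = throughput * fraction / 100
yield = 136831 * 26.9 / 100 = 36807.539

36807.539 bbl/day


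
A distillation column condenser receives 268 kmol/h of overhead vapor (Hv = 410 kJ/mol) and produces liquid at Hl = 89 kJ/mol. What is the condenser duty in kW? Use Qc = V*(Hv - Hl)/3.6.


Qc = 268 * (410 - 89) / 3.6 = 268 * 321 / 3.6 = 23900

23900 kW


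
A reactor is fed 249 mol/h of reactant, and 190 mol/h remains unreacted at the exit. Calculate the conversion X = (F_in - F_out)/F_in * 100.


X = (F_in - F_out) / F_in * 100
Moles reacted = 249 - 190 = 59
X = 59 / 249 * 100
= 0.2369 * 100
= 23.69 %

23.69 %


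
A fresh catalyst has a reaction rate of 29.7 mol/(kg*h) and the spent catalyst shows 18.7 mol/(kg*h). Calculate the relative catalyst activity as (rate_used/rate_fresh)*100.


Activity (%) = (rate_used / rate_fresh) * 100
rate_used = 18.7, rate_fresh = 29.7
= (18.7 / 29.7) * 100
= 0.6296 * 100 = 62.96

62.96 %


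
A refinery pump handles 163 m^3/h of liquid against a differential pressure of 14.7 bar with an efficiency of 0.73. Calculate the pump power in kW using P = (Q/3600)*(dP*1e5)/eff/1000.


Q = 163 / 3600 = 0.0452778 m^3/s
P = 0.0452778 * (14.7 * 1e5) / 0.73 / 1000 = 91.18

91.18 kW


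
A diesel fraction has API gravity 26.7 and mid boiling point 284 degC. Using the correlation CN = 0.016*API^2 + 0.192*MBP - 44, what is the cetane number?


CN = 0.016 * 26.7^2 + 0.192 * 284 - 44
CN = 11.40624 + 54.528 - 44 = 21.93424

21.93424


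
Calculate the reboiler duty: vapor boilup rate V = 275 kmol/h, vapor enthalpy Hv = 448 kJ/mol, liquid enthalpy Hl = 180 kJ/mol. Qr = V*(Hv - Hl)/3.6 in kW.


Qr = 275 * (448 - 180) / 3.6 = 275 * 268 / 3.6 = 20470

20470 kW


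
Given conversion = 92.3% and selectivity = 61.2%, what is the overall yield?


Overall yield = conversion (%) * selectivity (%) / 100
Conversion = 92.3%, Selectivity = 61.2%
Y = 92.3 * 61.2 / 100
= 56.4876 %

56.4876 %


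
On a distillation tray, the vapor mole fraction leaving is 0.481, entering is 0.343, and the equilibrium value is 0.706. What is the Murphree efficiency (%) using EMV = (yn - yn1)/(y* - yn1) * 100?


Murphree vapor efficiency: EMV = (y_n - y_(n-1)) / (y*_n - y_(n-1)) * 100
EMV = (0.481 - 0.343) / (0.706 - 0.343) * 100 = 0.138 / 0.363 * 100 = 38.02

38.02 %


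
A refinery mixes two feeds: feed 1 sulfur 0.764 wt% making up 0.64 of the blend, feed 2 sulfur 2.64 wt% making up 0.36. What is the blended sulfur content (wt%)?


Linear sulfur blending: S_blend = x1*S1 + x2*S2
Contribution 1: 0.64 * 0.764 = 0.48896 wt%
Contribution 2: 0.36 * 2.64 = 0.9504 wt%
S_blend = 0.48896 + 0.9504 = 1.43936

1.43936 wt%


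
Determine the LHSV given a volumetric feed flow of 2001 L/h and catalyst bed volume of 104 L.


LHSV = volumetric feed rate / catalyst volume
= 2001 L/h / 104 L
= 19.24 h^-1

19.24 h^-1


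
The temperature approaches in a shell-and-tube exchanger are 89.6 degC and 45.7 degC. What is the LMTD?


LMTD = (dT1 - dT2) / ln(dT1/dT2)
= (89.6 - 45.7) / ln(89.6 / 45.7) = 43.9 / 0.673257 = 65.21

65.21 degC


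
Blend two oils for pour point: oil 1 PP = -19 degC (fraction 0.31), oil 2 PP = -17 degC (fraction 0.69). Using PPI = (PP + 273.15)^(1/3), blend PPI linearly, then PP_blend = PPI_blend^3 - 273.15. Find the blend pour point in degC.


PPI_1 = (-19 + 273.15)^(1/3) = 6.334272
PPI_2 = (-17 + 273.15)^(1/3) = 6.350844
PPI_blend = 0.31 * 6.334272 + 0.69 * 6.350844 = 6.345707
PP_blend = 6.345707^3 - 273.15 = 255.5289 - 273.15 = -17.62

-17.62 degC


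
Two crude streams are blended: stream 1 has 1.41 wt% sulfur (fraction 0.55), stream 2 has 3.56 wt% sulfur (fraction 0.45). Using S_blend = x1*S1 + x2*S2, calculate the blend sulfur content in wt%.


Linear sulfur blending: S_blend = x1*S1 + x2*S2
Contribution 1: 0.55 * 1.41 = 0.7755 wt%
Contribution 2: 0.45 * 3.56 = 1.602 wt%
S_blend = 0.7755 + 1.602 = 2.3775

2.3775 wt%


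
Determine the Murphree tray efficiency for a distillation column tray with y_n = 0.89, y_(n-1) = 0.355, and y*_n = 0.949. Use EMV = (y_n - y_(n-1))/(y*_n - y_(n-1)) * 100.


Murphree vapor efficiency: EMV = (y_n - y_(n-1)) / (y*_n - y_(n-1)) * 100
EMV = (0.89 - 0.355) / (0.949 - 0.355) * 100 = 0.535 / 0.594 * 100 = 90.07

90.07 %


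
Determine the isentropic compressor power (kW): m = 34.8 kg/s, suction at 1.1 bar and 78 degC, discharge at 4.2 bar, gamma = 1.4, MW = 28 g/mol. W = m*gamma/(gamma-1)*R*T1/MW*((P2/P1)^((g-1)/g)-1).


Isentropic work: W = m*(gamma/(gamma-1))*(R*T1/MW)*((P2/P1)^((gamma-1)/gamma) - 1)
T1 = 78 + 273.15 = 351.15 K
Pressure ratio = 4.2 / 1.1 = 3.81818
Exponent = (1.4 - 1)/1.4 = 0.285714
(P2/P1)^exp - 1 = 3.81818^0.285714 - 1 = 0.466373
W = 34.8 * 1.4 / 0.4 * 8.314 * 351.15 / 28 * 0.466373 = 5923

5923 kW


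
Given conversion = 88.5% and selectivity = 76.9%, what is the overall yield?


Overall yield = conversion (%) * selectivity (%) / 100
Conversion = 88.5%, Selectivity = 76.9%
Y = 88.5 * 76.9 / 100
= 68.0565 %

68.0565 %


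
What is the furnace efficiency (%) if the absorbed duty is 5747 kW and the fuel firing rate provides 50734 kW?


Furnace efficiency = Q_absorbed / Q_fuel * 100
= 5747 / 50734 * 100 = 11.33

11.33 %


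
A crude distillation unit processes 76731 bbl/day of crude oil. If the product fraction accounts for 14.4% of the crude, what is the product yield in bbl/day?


Crude throughput = 76731 bbl/day
Fraction yield = 14.4%
yield = throughput * fraction / 100
yield = 76731 * 14.4 / 100 = 11049.264

11049.264 bbl/day


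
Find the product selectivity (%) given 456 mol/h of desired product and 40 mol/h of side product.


Selectivity = desired / (desired + undesired) * 100
Total products = 456 + 40 = 496 mol/h
S = 456 / 496 * 100
= 0.9194 * 100
= 91.94 %

91.94 %


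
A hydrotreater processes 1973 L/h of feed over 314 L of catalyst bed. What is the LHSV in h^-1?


LHSV = volumetric feed rate / catalyst volume
= 1973 L/h / 314 L
= 6.283 h^-1

6.283 h^-1


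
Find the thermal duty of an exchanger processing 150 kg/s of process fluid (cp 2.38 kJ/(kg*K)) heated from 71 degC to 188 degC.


Q = m_dot * cp * delta_T
delta_T = 188 - 71 = 117 K
Q = 150 * 2.38 * 117
= 357 * 117
= 41769 kW

41769 kW


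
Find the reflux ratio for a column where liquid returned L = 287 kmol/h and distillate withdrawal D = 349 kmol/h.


Reflux ratio definition: R = L / D (liquid returned / distillate withdrawn)
L = 287 kmol/h, D = 349 kmol/h
R = 287 / 349 = 0.8223

0.8223


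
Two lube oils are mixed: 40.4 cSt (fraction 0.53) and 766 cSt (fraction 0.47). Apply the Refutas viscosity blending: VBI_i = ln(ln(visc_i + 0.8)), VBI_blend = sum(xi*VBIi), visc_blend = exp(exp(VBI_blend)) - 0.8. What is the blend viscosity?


Refutas method: VBN_i = 14.534*ln(ln(visc_i + 0.8)) + 10.975, blended linearly by mass fraction; since VBN is linear in VBI_i = ln(ln(visc_i + 0.8)) and the fractions sum to 1, blend VBI directly: visc = exp(exp(VBI_blend)) - 0.8
VBI_1 = ln(ln(40.4 + 0.8)) = 1.3133
VBI_2 = ln(ln(766 + 0.8)) = 1.89345
VBI_blend = 0.53 * 1.3133 + 0.47 * 1.89345 = 1.58597
visc_blend = exp(exp(1.58597)) - 0.8 = 131.4

131.4 cSt


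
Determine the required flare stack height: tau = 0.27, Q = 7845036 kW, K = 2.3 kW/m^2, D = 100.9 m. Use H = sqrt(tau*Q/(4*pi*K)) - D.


tau*Q/(4*pi*K) = 0.27 * 7845036 / (4 * pi * 2.3) = 73286
sqrt(73286) = 270.714
H = 270.714 - 100.9 = 169.8

169.8 m


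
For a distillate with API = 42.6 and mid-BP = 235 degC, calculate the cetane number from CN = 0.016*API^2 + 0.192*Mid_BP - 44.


CN = 0.016 * 42.6^2 + 0.192 * 235 - 44
CN = 29.03616 + 45.12 - 44 = 30.15616

30.15616


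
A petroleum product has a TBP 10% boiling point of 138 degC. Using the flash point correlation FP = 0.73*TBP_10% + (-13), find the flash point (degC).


FP = 0.73 * 138 + (-13) = 87.74

87.74 degC


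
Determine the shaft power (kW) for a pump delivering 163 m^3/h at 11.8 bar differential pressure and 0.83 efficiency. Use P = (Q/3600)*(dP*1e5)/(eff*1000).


Q = 163 / 3600 = 0.0452778 m^3/s
P = 0.0452778 * (11.8 * 1e5) / 0.83 / 1000 = 64.37

64.37 kW


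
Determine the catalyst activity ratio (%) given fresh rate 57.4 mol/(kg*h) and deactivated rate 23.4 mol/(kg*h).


Activity (%) = (rate_used / rate_fresh) * 100
rate_used = 23.4, rate_fresh = 57.4
= (23.4 / 57.4) * 100
= 0.4077 * 100 = 40.77

40.77 %


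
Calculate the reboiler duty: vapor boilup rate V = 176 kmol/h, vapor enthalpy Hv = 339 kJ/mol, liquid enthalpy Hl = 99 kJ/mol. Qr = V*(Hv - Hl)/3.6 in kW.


Qr = 176 * (339 - 99) / 3.6 = 176 * 240 / 3.6 = 11730

11730 kW


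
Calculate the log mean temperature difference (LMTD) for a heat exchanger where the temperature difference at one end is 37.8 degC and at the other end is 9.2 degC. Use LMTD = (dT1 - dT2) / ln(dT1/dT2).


LMTD = (dT1 - dT2) / ln(dT1/dT2)
= (37.8 - 9.2) / ln(37.8 / 9.2) = 28.6 / 1.41311 = 20.24

20.24 degC


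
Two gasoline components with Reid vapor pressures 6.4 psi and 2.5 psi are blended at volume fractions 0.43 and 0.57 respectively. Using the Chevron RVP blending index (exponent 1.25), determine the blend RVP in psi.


Chevron index: RVP_blend = (sum xi*RVPi^1.25)^(1/1.25)
RVP^1.25 terms: 0.43 * 6.4^1.25 + 0.57 * 2.5^1.25 = 6.16901
RVP_blend = 6.16901^(1/1.25) = 4.287

4.287 psi


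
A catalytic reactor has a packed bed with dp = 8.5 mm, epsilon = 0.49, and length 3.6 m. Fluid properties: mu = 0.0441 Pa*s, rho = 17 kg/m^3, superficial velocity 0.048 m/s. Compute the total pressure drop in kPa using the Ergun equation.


dp = 8.5 mm = 0.0085 m
Viscous term = 150*0.0441*0.048*(1-0.49)^2 / (0.0085^2*0.49^3) = 9715.95
Inertial term = 1.75*17*0.048^2*(1-0.49) / (0.0085*0.49^3) = 34.9569
dP/L = 9715.95 + 34.9569 = 9750.91 Pa/m
dP = 9750.91 * 3.6 / 1000 = 35.10 kPa

35.10 kPa


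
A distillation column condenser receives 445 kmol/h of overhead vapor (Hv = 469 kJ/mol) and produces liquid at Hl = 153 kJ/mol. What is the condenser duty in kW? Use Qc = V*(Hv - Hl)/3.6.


Qc = 445 * (469 - 153) / 3.6 = 445 * 316 / 3.6 = 39060

39060 kW


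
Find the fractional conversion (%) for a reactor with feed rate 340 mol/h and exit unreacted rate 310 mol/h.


X = (F_in - F_out) / F_in * 100
Moles reacted = 340 - 310 = 30
X = 30 / 340 * 100
= 0.08824 * 100
= 8.824 %

8.824 %


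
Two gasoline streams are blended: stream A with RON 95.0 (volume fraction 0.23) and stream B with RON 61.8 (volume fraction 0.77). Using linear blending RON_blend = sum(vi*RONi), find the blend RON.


Linear blending: RON_blend = sum(vi * RONi)
Contribution 1: 0.23 * 95.0 = 21.85
Contribution 2: 0.77 * 61.8 = 47.586
RON_blend = 21.85 + 47.586 = 69.436

69.436


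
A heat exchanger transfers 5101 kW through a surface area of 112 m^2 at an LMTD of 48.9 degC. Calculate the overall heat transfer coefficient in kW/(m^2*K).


From Q = U*A*LMTD, U = Q / (A * LMTD)
U = 5101 / (112 * 48.9) = 5101 / 5476.8 = 0.9314

0.9314 kW/(m^2*K)


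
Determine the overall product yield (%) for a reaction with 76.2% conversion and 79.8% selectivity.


Overall yield = conversion (%) * selectivity (%) / 100
Conversion = 76.2%, Selectivity = 79.8%
Y = 76.2 * 79.8 / 100
= 60.8076 %

60.8076 %


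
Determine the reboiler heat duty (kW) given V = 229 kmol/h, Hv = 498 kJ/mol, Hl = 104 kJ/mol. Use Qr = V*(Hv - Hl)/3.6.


Qr = 229 * (498 - 104) / 3.6 = 229 * 394 / 3.6 = 25060

25060 kW


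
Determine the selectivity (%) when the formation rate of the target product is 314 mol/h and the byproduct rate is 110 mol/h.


Selectivity = desired / (desired + undesired) * 100
Total products = 314 + 110 = 424 mol/h
S = 314 / 424 * 100
= 0.7406 * 100
= 74.06 %

74.06 %


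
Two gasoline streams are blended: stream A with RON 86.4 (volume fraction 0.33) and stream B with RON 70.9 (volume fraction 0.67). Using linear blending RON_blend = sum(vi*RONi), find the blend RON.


Linear blending: RON_blend = sum(vi * RONi)
Contribution 1: 0.33 * 86.4 = 28.512
Contribution 2: 0.67 * 70.9 = 47.503
RON_blend = 28.512 + 47.503 = 76.015

76.015


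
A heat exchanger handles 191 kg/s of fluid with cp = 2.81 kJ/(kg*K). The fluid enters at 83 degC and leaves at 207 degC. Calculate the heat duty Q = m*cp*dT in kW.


Q = m_dot * cp * delta_T
delta_T = 207 - 83 = 124 K
Q = 191 * 2.81 * 124
= 536.71 * 124
= 66552.04 kW

66552.04 kW


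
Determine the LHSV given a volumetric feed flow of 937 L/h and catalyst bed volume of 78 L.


LHSV = volumetric feed rate / catalyst volume
= 937 L/h / 78 L
= 12.01 h^-1

12.01 h^-1


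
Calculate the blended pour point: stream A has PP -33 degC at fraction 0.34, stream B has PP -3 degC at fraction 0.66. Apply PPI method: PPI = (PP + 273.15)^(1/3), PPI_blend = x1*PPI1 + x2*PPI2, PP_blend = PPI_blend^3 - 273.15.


PPI_1 = (-33 + 273.15)^(1/3) = 6.215759
PPI_2 = (-3 + 273.15)^(1/3) = 6.464501
PPI_blend = 0.34 * 6.215759 + 0.66 * 6.464501 = 6.379929
PP_blend = 6.379929^3 - 273.15 = 259.6854 - 273.15 = -13.46

-13.46 degC


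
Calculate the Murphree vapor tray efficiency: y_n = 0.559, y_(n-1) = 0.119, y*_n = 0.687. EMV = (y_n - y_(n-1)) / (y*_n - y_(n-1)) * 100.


Murphree vapor efficiency: EMV = (y_n - y_(n-1)) / (y*_n - y_(n-1)) * 100
EMV = (0.559 - 0.119) / (0.687 - 0.119) * 100 = 0.44 / 0.568 * 100 = 77.46

77.46 %


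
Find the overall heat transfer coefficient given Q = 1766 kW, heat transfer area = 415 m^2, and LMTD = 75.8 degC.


From Q = U*A*LMTD, U = Q / (A * LMTD)
U = 1766 / (415 * 75.8) = 1766 / 31457 = 0.05614

0.05614 kW/(m^2*K)


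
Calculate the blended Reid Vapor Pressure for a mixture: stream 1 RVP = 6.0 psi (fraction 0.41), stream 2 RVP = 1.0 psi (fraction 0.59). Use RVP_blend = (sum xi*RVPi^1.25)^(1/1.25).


Chevron index: RVP_blend = (sum xi*RVPi^1.25)^(1/1.25)
RVP^1.25 terms: 0.41 * 6.0^1.25 + 0.59 * 1.0^1.25 = 4.44011
RVP_blend = 4.44011^(1/1.25) = 3.295

3.295 psi


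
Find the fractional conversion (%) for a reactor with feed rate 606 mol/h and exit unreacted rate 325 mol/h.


X = (F_in - F_out) / F_in * 100
Moles reacted = 606 - 325 = 281
X = 281 / 606 * 100
= 0.4637 * 100
= 46.37 %

46.37 %


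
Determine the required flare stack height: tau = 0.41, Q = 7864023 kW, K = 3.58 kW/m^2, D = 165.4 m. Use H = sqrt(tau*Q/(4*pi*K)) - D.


tau*Q/(4*pi*K) = 0.41 * 7864023 / (4 * pi * 3.58) = 71669.7
sqrt(71669.7) = 267.712
H = 267.712 - 165.4 = 102.3

102.3 m


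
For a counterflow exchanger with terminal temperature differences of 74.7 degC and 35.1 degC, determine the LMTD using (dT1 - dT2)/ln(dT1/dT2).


LMTD = (dT1 - dT2) / ln(dT1/dT2)
= (74.7 - 35.1) / ln(74.7 / 35.1) = 39.6 / 0.755279 = 52.43

52.43 degC


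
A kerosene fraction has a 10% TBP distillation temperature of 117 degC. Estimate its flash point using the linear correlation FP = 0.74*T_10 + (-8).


FP = 0.74 * 117 + (-8) = 78.58

78.58 degC


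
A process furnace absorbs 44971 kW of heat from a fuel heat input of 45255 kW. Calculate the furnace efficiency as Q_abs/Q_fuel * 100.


Furnace efficiency = Q_absorbed / Q_fuel * 100
= 44971 / 45255 * 100 = 99.37

99.37 %


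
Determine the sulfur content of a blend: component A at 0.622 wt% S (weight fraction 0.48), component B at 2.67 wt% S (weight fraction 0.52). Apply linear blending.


Linear sulfur blending: S_blend = x1*S1 + x2*S2
Contribution 1: 0.48 * 0.622 = 0.29856 wt%
Contribution 2: 0.52 * 2.67 = 1.3884 wt%
S_blend = 0.29856 + 1.3884 = 1.68696

1.68696 wt%


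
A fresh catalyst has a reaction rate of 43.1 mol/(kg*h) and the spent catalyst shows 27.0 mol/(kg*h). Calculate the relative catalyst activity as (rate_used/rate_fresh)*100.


Activity (%) = (rate_used / rate_fresh) * 100
rate_used = 27.0, rate_fresh = 43.1
= (27.0 / 43.1) * 100
= 0.6265 * 100 = 62.65

62.65 %


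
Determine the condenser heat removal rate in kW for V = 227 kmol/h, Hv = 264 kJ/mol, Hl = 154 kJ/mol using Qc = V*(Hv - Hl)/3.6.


Qc = 227 * (264 - 154) / 3.6 = 227 * 110 / 3.6 = 6936

6936 kW


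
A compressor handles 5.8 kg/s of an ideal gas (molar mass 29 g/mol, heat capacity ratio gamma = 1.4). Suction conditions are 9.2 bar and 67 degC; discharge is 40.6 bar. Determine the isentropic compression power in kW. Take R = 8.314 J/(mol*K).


Isentropic work: W = m*(gamma/(gamma-1))*(R*T1/MW)*((P2/P1)^((gamma-1)/gamma) - 1)
T1 = 67 + 273.15 = 340.15 K
Pressure ratio = 40.6 / 9.2 = 4.41304
Exponent = (1.4 - 1)/1.4 = 0.285714
(P2/P1)^exp - 1 = 4.41304^0.285714 - 1 = 0.528307
W = 5.8 * 1.4 / 0.4 * 8.314 * 340.15 / 29 * 0.528307 = 1046

1046 kW


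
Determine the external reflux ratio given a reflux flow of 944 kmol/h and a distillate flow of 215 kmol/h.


Reflux ratio definition: R = L / D (liquid returned / distillate withdrawn)
L = 944 kmol/h, D = 215 kmol/h
R = 944 / 215 = 4.391

4.391


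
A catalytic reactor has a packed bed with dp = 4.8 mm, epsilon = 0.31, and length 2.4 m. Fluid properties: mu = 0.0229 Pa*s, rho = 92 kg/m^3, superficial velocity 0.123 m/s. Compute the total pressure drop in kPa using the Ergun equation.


dp = 4.8 mm = 0.0048 m
Viscous term = 150*0.0229*0.123*(1-0.31)^2 / (0.0048^2*0.31^3) = 293064
Inertial term = 1.75*92*0.123^2*(1-0.31) / (0.0048*0.31^3) = 11753.3
dP/L = 293064 + 11753.3 = 304817 Pa/m
dP = 304817 * 2.4 / 1000 = 731.6 kPa

731.6 kPa


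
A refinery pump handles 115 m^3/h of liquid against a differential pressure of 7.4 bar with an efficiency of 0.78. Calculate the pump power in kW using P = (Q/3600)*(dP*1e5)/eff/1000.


Q = 115 / 3600 = 0.0319444 m^3/s
P = 0.0319444 * (7.4 * 1e5) / 0.78 / 1000 = 30.31

30.31 kW


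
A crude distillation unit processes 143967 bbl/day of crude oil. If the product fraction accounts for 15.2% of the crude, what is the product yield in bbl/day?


Crude throughput = 143967 bbl/day
Fraction yield = 15.2%
yield = throughput * fraction / 100
yield = 143967 * 15.2 / 100 = 21882.984

21882.984 bbl/day


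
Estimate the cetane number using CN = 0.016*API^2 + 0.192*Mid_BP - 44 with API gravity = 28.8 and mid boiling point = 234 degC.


CN = 0.016 * 28.8^2 + 0.192 * 234 - 44
CN = 13.27104 + 44.928 - 44 = 14.19904

14.19904


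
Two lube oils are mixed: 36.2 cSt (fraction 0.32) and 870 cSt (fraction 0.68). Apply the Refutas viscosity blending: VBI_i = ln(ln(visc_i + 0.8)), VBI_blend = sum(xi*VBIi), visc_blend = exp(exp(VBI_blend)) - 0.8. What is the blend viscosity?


Refutas method: VBN_i = 14.534*ln(ln(visc_i + 0.8)) + 10.975, blended linearly by mass fraction; since VBN is linear in VBI_i = ln(ln(visc_i + 0.8)) and the fractions sum to 1, blend VBI directly: visc = exp(exp(VBI_blend)) - 0.8
VBI_1 = ln(ln(36.2 + 0.8)) = 1.28396
VBI_2 = ln(ln(870 + 0.8)) = 1.91241
VBI_blend = 0.32 * 1.28396 + 0.68 * 1.91241 = 1.71131
visc_blend = exp(exp(1.71131)) - 0.8 = 252.9

252.9 cSt


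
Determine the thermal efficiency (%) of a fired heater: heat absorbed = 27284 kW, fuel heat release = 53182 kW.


Furnace efficiency = Q_absorbed / Q_fuel * 100
= 27284 / 53182 * 100 = 51.30

51.30 %


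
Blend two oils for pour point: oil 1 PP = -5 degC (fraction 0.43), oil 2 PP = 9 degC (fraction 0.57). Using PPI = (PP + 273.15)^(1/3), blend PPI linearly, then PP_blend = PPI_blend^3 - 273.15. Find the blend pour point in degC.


PPI_1 = (-5 + 273.15)^(1/3) = 6.448508
PPI_2 = (9 + 273.15)^(1/3) = 6.558835
PPI_blend = 0.43 * 6.448508 + 0.57 * 6.558835 = 6.511394
PP_blend = 6.511394^3 - 273.15 = 276.0717 - 273.15 = 2.92

2.92 degC


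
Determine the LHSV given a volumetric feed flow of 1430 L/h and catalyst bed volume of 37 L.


LHSV = volumetric feed rate / catalyst volume
= 1430 L/h / 37 L
= 38.65 h^-1

38.65 h^-1


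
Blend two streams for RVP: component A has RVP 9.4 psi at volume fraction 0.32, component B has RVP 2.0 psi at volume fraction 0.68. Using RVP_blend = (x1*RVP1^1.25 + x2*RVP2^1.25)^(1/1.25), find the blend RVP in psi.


Chevron index: RVP_blend = (sum xi*RVPi^1.25)^(1/1.25)
RVP^1.25 terms: 0.32 * 9.4^1.25 + 0.68 * 2.0^1.25 = 6.88428
RVP_blend = 6.88428^(1/1.25) = 4.680

4.680 psi


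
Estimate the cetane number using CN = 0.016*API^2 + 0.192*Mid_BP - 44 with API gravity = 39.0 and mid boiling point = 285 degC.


CN = 0.016 * 39.0^2 + 0.192 * 285 - 44
CN = 24.336 + 54.72 - 44 = 35.056

35.056


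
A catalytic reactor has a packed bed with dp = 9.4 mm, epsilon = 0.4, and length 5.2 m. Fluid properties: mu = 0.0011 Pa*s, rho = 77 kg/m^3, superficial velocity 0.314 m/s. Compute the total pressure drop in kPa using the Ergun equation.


dp = 9.4 mm = 0.0094 m
Viscous term = 150*0.0011*0.314*(1-0.4)^2 / (0.0094^2*0.4^3) = 3298.23
Inertial term = 1.75*77*0.314^2*(1-0.4) / (0.0094*0.4^3) = 13250.5
dP/L = 3298.23 + 13250.5 = 16548.7 Pa/m
dP = 16548.7 * 5.2 / 1000 = 86.05 kPa

86.05 kPa


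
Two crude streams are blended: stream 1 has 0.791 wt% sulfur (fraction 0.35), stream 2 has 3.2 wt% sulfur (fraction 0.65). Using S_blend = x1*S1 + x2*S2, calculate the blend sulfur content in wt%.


Linear sulfur blending: S_blend = x1*S1 + x2*S2
Contribution 1: 0.35 * 0.791 = 0.27685 wt%
Contribution 2: 0.65 * 3.2 = 2.08 wt%
S_blend = 0.27685 + 2.08 = 2.35685

2.35685 wt%


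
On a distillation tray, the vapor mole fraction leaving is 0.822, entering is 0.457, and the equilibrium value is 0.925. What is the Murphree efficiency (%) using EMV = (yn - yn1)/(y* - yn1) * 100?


Murphree vapor efficiency: EMV = (y_n - y_(n-1)) / (y*_n - y_(n-1)) * 100
EMV = (0.822 - 0.457) / (0.925 - 0.457) * 100 = 0.365 / 0.468 * 100 = 77.99

77.99 %


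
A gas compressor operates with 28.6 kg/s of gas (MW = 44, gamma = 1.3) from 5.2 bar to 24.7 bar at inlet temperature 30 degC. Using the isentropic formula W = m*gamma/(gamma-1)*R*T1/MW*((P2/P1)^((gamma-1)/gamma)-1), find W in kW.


Isentropic work: W = m*(gamma/(gamma-1))*(R*T1/MW)*((P2/P1)^((gamma-1)/gamma) - 1)
T1 = 30 + 273.15 = 303.15 K
Pressure ratio = 24.7 / 5.2 = 4.75
Exponent = (1.3 - 1)/1.3 = 0.230769
(P2/P1)^exp - 1 = 4.75^0.230769 - 1 = 0.432715
W = 28.6 * 1.3 / 0.3 * 8.314 * 303.15 / 44 * 0.432715 = 3072

3072 kW


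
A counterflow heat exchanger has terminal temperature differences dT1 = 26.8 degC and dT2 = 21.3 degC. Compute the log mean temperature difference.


LMTD = (dT1 - dT2) / ln(dT1/dT2)
= (26.8 - 21.3) / ln(26.8 / 21.3) = 5.5 / 0.229695 = 23.94

23.94 degC


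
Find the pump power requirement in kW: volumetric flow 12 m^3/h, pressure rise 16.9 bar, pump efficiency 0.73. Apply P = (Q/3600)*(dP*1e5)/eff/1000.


Q = 12 / 3600 = 0.00333333 m^3/s
P = 0.00333333 * (16.9 * 1e5) / 0.73 / 1000 = 7.717

7.717 kW


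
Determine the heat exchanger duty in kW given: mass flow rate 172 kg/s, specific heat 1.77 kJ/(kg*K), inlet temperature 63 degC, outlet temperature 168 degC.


Q = m_dot * cp * delta_T
delta_T = 168 - 63 = 105 K
Q = 172 * 1.77 * 105
= 304.44 * 105
= 31966.2 kW

31966.2 kW


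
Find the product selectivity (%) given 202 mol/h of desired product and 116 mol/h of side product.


Selectivity = desired / (desired + undesired) * 100
Total products = 202 + 116 = 318 mol/h
S = 202 / 318 * 100
= 0.6352 * 100
= 63.52 %

63.52 %


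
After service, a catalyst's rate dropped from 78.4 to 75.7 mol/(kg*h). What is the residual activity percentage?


Activity (%) = (rate_used / rate_fresh) * 100
rate_used = 75.7, rate_fresh = 78.4
= (75.7 / 78.4) * 100
= 0.9656 * 100 = 96.56

96.56 %


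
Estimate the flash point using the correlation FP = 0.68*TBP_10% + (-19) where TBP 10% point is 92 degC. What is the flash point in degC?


FP = 0.68 * 92 + (-19) = 43.56

43.56 degC


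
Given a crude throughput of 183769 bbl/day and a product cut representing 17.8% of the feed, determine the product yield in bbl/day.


Crude throughput = 183769 bbl/day
Fraction yield = 17.8%
yield = throughput * fraction / 100
yield = 183769 * 17.8 / 100 = 32710.882

32710.882 bbl/day


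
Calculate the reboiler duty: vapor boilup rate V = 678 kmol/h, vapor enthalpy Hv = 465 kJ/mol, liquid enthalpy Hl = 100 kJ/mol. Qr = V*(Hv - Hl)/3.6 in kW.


Qr = 678 * (465 - 100) / 3.6 = 678 * 365 / 3.6 = 68740

68740 kW


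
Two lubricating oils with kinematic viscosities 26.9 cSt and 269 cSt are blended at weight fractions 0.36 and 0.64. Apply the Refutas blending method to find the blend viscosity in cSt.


Refutas method: VBN_i = 14.534*ln(ln(visc_i + 0.8)) + 10.975, blended linearly by mass fraction; since VBN is linear in VBI_i = ln(ln(visc_i + 0.8)) and the fractions sum to 1, blend VBI directly: visc = exp(exp(VBI_blend)) - 0.8
VBI_1 = ln(ln(26.9 + 0.8)) = 1.2004
VBI_2 = ln(ln(269 + 0.8)) = 1.72235
VBI_blend = 0.36 * 1.2004 + 0.64 * 1.72235 = 1.53445
visc_blend = exp(exp(1.53445)) - 0.8 = 102.6

102.6 cSt


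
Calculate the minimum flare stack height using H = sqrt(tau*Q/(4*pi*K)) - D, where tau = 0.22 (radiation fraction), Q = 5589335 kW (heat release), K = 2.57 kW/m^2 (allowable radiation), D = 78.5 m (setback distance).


tau*Q/(4*pi*K) = 0.22 * 5589335 / (4 * pi * 2.57) = 38075
sqrt(38075) = 195.128
H = 195.128 - 78.5 = 116.6

116.6 m


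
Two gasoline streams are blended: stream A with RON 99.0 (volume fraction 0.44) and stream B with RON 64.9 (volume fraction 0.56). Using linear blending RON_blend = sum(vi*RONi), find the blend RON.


Linear blending: RON_blend = sum(vi * RONi)
Contribution 1: 0.44 * 99.0 = 43.56
Contribution 2: 0.56 * 64.9 = 36.344
RON_blend = 43.56 + 36.344 = 79.904

79.904


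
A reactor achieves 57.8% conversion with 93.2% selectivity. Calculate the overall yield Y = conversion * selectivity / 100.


Overall yield = conversion (%) * selectivity (%) / 100
Conversion = 57.8%, Selectivity = 93.2%
Y = 57.8 * 93.2 / 100
= 53.8696 %

53.8696 %


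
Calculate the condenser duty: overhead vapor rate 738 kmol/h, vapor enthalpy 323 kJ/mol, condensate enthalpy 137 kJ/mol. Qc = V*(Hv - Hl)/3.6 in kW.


Qc = 738 * (323 - 137) / 3.6 = 738 * 186 / 3.6 = 38130

38130 kW


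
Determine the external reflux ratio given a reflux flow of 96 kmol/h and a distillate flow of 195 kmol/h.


Reflux ratio definition: R = L / D (liquid returned / distillate withdrawn)
L = 96 kmol/h, D = 195 kmol/h
R = 96 / 195 = 0.4923

0.4923


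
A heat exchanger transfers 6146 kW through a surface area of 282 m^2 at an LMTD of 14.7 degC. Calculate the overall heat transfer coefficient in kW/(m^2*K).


From Q = U*A*LMTD, U = Q / (A * LMTD)
U = 6146 / (282 * 14.7) = 6146 / 4145.4 = 1.483

1.483 kW/(m^2*K)


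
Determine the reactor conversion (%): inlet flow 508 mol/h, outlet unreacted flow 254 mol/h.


X = (F_in - F_out) / F_in * 100
Moles reacted = 508 - 254 = 254
X = 254 / 508 * 100
= 0.5000 * 100
= 50.00 %

50.00 %


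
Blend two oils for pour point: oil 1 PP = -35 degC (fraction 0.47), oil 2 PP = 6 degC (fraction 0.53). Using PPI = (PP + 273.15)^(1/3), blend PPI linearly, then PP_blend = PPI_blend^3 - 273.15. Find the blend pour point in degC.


PPI_1 = (-35 + 273.15)^(1/3) = 6.198456
PPI_2 = (6 + 273.15)^(1/3) = 6.535506
PPI_blend = 0.47 * 6.198456 + 0.53 * 6.535506 = 6.377092
PP_blend = 6.377092^3 - 273.15 = 259.3391 - 273.15 = -13.81

-13.81 degC


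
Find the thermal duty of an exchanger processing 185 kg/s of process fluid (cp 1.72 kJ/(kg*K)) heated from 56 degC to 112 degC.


Q = m_dot * cp * delta_T
delta_T = 112 - 56 = 56 K
Q = 185 * 1.72 * 56
= 318.2 * 56
= 17819.2 kW

17819.2 kW


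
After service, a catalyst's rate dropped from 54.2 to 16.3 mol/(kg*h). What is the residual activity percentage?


Activity (%) = (rate_used / rate_fresh) * 100
rate_used = 16.3, rate_fresh = 54.2
= (16.3 / 54.2) * 100
= 0.3007 * 100 = 30.07

30.07 %


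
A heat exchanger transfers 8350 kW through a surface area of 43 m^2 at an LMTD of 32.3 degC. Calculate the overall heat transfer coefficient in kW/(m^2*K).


From Q = U*A*LMTD, U = Q / (A * LMTD)
U = 8350 / (43 * 32.3) = 8350 / 1388.9 = 6.012

6.012 kW/(m^2*K)


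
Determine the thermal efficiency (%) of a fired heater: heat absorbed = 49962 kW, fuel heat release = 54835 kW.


Furnace efficiency = Q_absorbed / Q_fuel * 100
= 49962 / 54835 * 100 = 91.11

91.11 %


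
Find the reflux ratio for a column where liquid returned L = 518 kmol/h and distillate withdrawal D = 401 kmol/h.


Reflux ratio definition: R = L / D (liquid returned / distillate withdrawn)
L = 518 kmol/h, D = 401 kmol/h
R = 518 / 401 = 1.292

1.292


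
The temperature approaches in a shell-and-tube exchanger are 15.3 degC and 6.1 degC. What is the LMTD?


LMTD = (dT1 - dT2) / ln(dT1/dT2)
= (15.3 - 6.1) / ln(15.3 / 6.1) = 9.2 / 0.919564 = 10.00

10.00 degC


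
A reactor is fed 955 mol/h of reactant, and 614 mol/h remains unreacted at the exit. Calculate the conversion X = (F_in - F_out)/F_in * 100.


X = (F_in - F_out) / F_in * 100
Moles reacted = 955 - 614 = 341
X = 341 / 955 * 100
= 0.3571 * 100
= 35.71 %

35.71 %


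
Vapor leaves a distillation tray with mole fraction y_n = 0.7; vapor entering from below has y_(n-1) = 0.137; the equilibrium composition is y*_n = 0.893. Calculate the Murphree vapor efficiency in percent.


Murphree vapor efficiency: EMV = (y_n - y_(n-1)) / (y*_n - y_(n-1)) * 100
EMV = (0.7 - 0.137) / (0.893 - 0.137) * 100 = 0.563 / 0.756 * 100 = 74.47

74.47 %


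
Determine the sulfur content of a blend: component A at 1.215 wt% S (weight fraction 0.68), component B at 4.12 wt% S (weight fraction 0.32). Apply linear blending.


Linear sulfur blending: S_blend = x1*S1 + x2*S2
Contribution 1: 0.68 * 1.215 = 0.8262 wt%
Contribution 2: 0.32 * 4.12 = 1.3184 wt%
S_blend = 0.8262 + 1.3184 = 2.1446

2.1446 wt%


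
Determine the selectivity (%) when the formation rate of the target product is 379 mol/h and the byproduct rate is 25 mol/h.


Selectivity = desired / (desired + undesired) * 100
Total products = 379 + 25 = 404 mol/h
S = 379 / 404 * 100
= 0.9381 * 100
= 93.81 %

93.81 %


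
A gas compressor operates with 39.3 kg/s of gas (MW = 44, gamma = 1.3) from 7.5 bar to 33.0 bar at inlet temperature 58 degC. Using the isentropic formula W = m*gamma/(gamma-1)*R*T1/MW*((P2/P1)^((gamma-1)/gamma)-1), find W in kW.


Isentropic work: W = m*(gamma/(gamma-1))*(R*T1/MW)*((P2/P1)^((gamma-1)/gamma) - 1)
T1 = 58 + 273.15 = 331.15 K
Pressure ratio = 33.0 / 7.5 = 4.4
Exponent = (1.3 - 1)/1.3 = 0.230769
(P2/P1)^exp - 1 = 4.4^0.230769 - 1 = 0.407631
W = 39.3 * 1.3 / 0.3 * 8.314 * 331.15 / 44 * 0.407631 = 4344

4344 kW


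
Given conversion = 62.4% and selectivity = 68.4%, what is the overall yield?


Overall yield = conversion (%) * selectivity (%) / 100
Conversion = 62.4%, Selectivity = 68.4%
Y = 62.4 * 68.4 / 100
= 42.6816 %

42.6816 %


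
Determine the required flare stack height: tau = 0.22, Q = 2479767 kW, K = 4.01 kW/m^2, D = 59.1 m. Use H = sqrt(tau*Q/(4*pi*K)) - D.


tau*Q/(4*pi*K) = 0.22 * 2479767 / (4 * pi * 4.01) = 10826.3
sqrt(10826.3) = 104.05
H = 104.05 - 59.1 = 44.95

44.95 m


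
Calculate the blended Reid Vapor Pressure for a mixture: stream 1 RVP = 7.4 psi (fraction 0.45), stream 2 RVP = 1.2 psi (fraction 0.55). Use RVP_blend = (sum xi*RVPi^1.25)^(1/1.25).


Chevron index: RVP_blend = (sum xi*RVPi^1.25)^(1/1.25)
RVP^1.25 terms: 0.45 * 7.4^1.25 + 0.55 * 1.2^1.25 = 6.18305
RVP_blend = 6.18305^(1/1.25) = 4.295

4.295 psi


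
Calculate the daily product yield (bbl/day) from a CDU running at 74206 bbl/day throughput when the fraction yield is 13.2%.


Crude throughput = 74206 bbl/day
Fraction yield = 13.2%
yield = throughput * fraction / 100
yield = 74206 * 13.2 / 100 = 9795.192

9795.192 bbl/day


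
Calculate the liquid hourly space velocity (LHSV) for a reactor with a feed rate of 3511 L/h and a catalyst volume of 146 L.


LHSV = volumetric feed rate / catalyst volume
= 3511 L/h / 146 L
= 24.05 h^-1

24.05 h^-1


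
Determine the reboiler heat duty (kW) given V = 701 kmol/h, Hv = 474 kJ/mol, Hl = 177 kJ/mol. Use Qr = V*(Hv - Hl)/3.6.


Qr = 701 * (474 - 177) / 3.6 = 701 * 297 / 3.6 = 57830

57830 kW
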